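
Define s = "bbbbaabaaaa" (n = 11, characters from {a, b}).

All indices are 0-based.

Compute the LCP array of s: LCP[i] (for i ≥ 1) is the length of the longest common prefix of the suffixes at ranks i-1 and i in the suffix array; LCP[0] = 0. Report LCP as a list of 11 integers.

[0, 1, 2, 3, 2, 1, 0, 3, 1, 2, 3]

rank→(start, suffix):
  0 → (10, 'a')
  1 → (9, 'aa')
  2 → (8, 'aaa')
  3 → (7, 'aaaa')
  4 → (4, 'aabaaaa')
  5 → (5, 'abaaaa')
  6 → (6, 'baaaa')
  7 → (3, 'baabaaaa')
  8 → (2, 'bbaabaaaa')
  9 → (1, 'bbbaabaaaa')
  10 → (0, 'bbbbaabaaaa')

SA = [10, 9, 8, 7, 4, 5, 6, 3, 2, 1, 0]
i: (SA[i-1],SA[i]) lcp shared
  1: (10,9) 1 'a'
  2: (9,8) 2 'aa'
  3: (8,7) 3 'aaa'
  4: (7,4) 2 'aa'
  5: (4,5) 1 'a'
  6: (5,6) 0 ''
  7: (6,3) 3 'baa'
  8: (3,2) 1 'b'
  9: (2,1) 2 'bb'
  10: (1,0) 3 'bbb'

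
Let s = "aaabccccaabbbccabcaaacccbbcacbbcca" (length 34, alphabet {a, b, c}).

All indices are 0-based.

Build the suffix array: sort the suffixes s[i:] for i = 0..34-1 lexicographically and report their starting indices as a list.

rank→(start, suffix):
  0 → (33, 'a')
  1 → (0, 'aaabccccaabbbccabcaaacccbbcacbbcca')
  2 → (18, 'aaacccbbcacbbcca')
  3 → (8, 'aabbbccabcaaacccbbcacbbcca')
  4 → (1, 'aabccccaabbbccabcaaacccbbcacbbcca')
  5 → (19, 'aacccbbcacbbcca')
  6 → (9, 'abbbccabcaaacccbbcacbbcca')
  7 → (15, 'abcaaacccbbcacbbcca')
  8 → (2, 'abccccaabbbccabcaaacccbbcacbbcca')
  9 → (27, 'acbbcca')
  10 → (20, 'acccbbcacbbcca')
  11 → (10, 'bbbccabcaaacccbbcacbbcca')
  12 → (24, 'bbcacbbcca')
  13 → (29, 'bbcca')
  14 → (11, 'bbccabcaaacccbbcacbbcca')
  15 → (16, 'bcaaacccbbcacbbcca')
  16 → (25, 'bcacbbcca')
  17 → (30, 'bcca')
  18 → (12, 'bccabcaaacccbbcacbbcca')
  19 → (3, 'bccccaabbbccabcaaacccbbcacbbcca')
  20 → (32, 'ca')
  21 → (17, 'caaacccbbcacbbcca')
  22 → (7, 'caabbbccabcaaacccbbcacbbcca')
  23 → (14, 'cabcaaacccbbcacbbcca')
  24 → (26, 'cacbbcca')
  25 → (23, 'cbbcacbbcca')
  26 → (28, 'cbbcca')
  27 → (31, 'cca')
  28 → (6, 'ccaabbbccabcaaacccbbcacbbcca')
  29 → (13, 'ccabcaaacccbbcacbbcca')
  30 → (22, 'ccbbcacbbcca')
  31 → (5, 'cccaabbbccabcaaacccbbcacbbcca')
  32 → (21, 'cccbbcacbbcca')
  33 → (4, 'ccccaabbbccabcaaacccbbcacbbcca')

[33, 0, 18, 8, 1, 19, 9, 15, 2, 27, 20, 10, 24, 29, 11, 16, 25, 30, 12, 3, 32, 17, 7, 14, 26, 23, 28, 31, 6, 13, 22, 5, 21, 4]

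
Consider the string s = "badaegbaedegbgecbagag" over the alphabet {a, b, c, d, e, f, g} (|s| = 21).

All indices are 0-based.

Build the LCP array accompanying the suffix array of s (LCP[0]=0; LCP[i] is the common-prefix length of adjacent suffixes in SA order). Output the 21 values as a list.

rank | idx | suffix
   0 |   1 | adaegbaedegbgecbagag
   1 |   7 | aedegbgecbagag
   2 |   3 | aegbaedegbgecbagag
   3 |  19 | ag
   4 |  17 | agag
   5 |   0 | badaegbaedegbgecbagag
   6 |   6 | baedegbgecbagag
   7 |  16 | bagag
   8 |  12 | bgecbagag
   9 |  15 | cbagag
  10 |   2 | daegbaedegbgecbagag
  11 |   9 | degbgecbagag
  12 |  14 | ecbagag
  13 |   8 | edegbgecbagag
  14 |   4 | egbaedegbgecbagag
  15 |  10 | egbgecbagag
  16 |  20 | g
  17 |  18 | gag
  18 |   5 | gbaedegbgecbagag
  19 |  11 | gbgecbagag
  20 |  13 | gecbagag

SA = [1, 7, 3, 19, 17, 0, 6, 16, 12, 15, 2, 9, 14, 8, 4, 10, 20, 18, 5, 11, 13]
rank  pair      lcp
   1  s[1:],s[7:]  1  'a'
   2  s[7:],s[3:]  2  'ae'
   3  s[3:],s[19:]  1  'a'
   4  s[19:],s[17:]  2  'ag'
   5  s[17:],s[0:]  0  ''
   6  s[0:],s[6:]  2  'ba'
   7  s[6:],s[16:]  2  'ba'
   8  s[16:],s[12:]  1  'b'
   9  s[12:],s[15:]  0  ''
  10  s[15:],s[2:]  0  ''
  11  s[2:],s[9:]  1  'd'
  12  s[9:],s[14:]  0  ''
  13  s[14:],s[8:]  1  'e'
  14  s[8:],s[4:]  1  'e'
  15  s[4:],s[10:]  3  'egb'
  16  s[10:],s[20:]  0  ''
  17  s[20:],s[18:]  1  'g'
  18  s[18:],s[5:]  1  'g'
  19  s[5:],s[11:]  2  'gb'
  20  s[11:],s[13:]  1  'g'

[0, 1, 2, 1, 2, 0, 2, 2, 1, 0, 0, 1, 0, 1, 1, 3, 0, 1, 1, 2, 1]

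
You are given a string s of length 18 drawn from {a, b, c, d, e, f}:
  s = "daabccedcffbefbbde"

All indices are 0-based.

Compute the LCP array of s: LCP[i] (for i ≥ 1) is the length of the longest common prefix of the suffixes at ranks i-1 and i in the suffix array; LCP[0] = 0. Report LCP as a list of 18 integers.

rank→(start, suffix):
  0 → (1, 'aabccedcffbefbbde')
  1 → (2, 'abccedcffbefbbde')
  2 → (14, 'bbde')
  3 → (3, 'bccedcffbefbbde')
  4 → (15, 'bde')
  5 → (11, 'befbbde')
  6 → (4, 'ccedcffbefbbde')
  7 → (5, 'cedcffbefbbde')
  8 → (8, 'cffbefbbde')
  9 → (0, 'daabccedcffbefbbde')
  10 → (7, 'dcffbefbbde')
  11 → (16, 'de')
  12 → (17, 'e')
  13 → (6, 'edcffbefbbde')
  14 → (12, 'efbbde')
  15 → (13, 'fbbde')
  16 → (10, 'fbefbbde')
  17 → (9, 'ffbefbbde')

SA = [1, 2, 14, 3, 15, 11, 4, 5, 8, 0, 7, 16, 17, 6, 12, 13, 10, 9]
i: (SA[i-1],SA[i]) lcp shared
  1: (1,2) 1 'a'
  2: (2,14) 0 ''
  3: (14,3) 1 'b'
  4: (3,15) 1 'b'
  5: (15,11) 1 'b'
  6: (11,4) 0 ''
  7: (4,5) 1 'c'
  8: (5,8) 1 'c'
  9: (8,0) 0 ''
  10: (0,7) 1 'd'
  11: (7,16) 1 'd'
  12: (16,17) 0 ''
  13: (17,6) 1 'e'
  14: (6,12) 1 'e'
  15: (12,13) 0 ''
  16: (13,10) 2 'fb'
  17: (10,9) 1 'f'

[0, 1, 0, 1, 1, 1, 0, 1, 1, 0, 1, 1, 0, 1, 1, 0, 2, 1]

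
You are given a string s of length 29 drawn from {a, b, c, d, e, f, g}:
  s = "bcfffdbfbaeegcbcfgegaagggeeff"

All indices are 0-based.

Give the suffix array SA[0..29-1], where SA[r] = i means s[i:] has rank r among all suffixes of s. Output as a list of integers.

sorted suffixes:
  #0 SA[0]=20  'aagggeeff'
  #1 SA[1]=9  'aeegcbcfgegaagggeeff'
  #2 SA[2]=21  'agggeeff'
  #3 SA[3]=8  'baeegcbcfgegaagggeeff'
  #4 SA[4]=0  'bcfffdbfbaeegcbcfgegaagggeeff'
  #5 SA[5]=14  'bcfgegaagggeeff'
  #6 SA[6]=6  'bfbaeegcbcfgegaagggeeff'
  #7 SA[7]=13  'cbcfgegaagggeeff'
  #8 SA[8]=1  'cfffdbfbaeegcbcfgegaagggeeff'
  #9 SA[9]=15  'cfgegaagggeeff'
  #10 SA[10]=5  'dbfbaeegcbcfgegaagggeeff'
  #11 SA[11]=25  'eeff'
  #12 SA[12]=10  'eegcbcfgegaagggeeff'
  #13 SA[13]=26  'eff'
  #14 SA[14]=18  'egaagggeeff'
  #15 SA[15]=11  'egcbcfgegaagggeeff'
  #16 SA[16]=28  'f'
  #17 SA[17]=7  'fbaeegcbcfgegaagggeeff'
  #18 SA[18]=4  'fdbfbaeegcbcfgegaagggeeff'
  #19 SA[19]=27  'ff'
  #20 SA[20]=3  'ffdbfbaeegcbcfgegaagggeeff'
  #21 SA[21]=2  'fffdbfbaeegcbcfgegaagggeeff'
  #22 SA[22]=16  'fgegaagggeeff'
  #23 SA[23]=19  'gaagggeeff'
  #24 SA[24]=12  'gcbcfgegaagggeeff'
  #25 SA[25]=24  'geeff'
  #26 SA[26]=17  'gegaagggeeff'
  #27 SA[27]=23  'ggeeff'
  #28 SA[28]=22  'gggeeff'

[20, 9, 21, 8, 0, 14, 6, 13, 1, 15, 5, 25, 10, 26, 18, 11, 28, 7, 4, 27, 3, 2, 16, 19, 12, 24, 17, 23, 22]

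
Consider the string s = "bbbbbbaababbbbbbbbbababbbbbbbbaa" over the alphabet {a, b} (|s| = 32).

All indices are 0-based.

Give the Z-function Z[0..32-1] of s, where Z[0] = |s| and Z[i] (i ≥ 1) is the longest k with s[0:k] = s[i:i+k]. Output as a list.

Z[0]=32
i=1: outside box; Z[1]=5 extend→box=[1,6)
i=2: min(r-i=4, Z[1]=5)=4; Z[2]=4
i=3: min(r-i=3, Z[2]=4)=3; Z[3]=3
i=4: min(r-i=2, Z[3]=3)=2; Z[4]=2
i=5: min(r-i=1, Z[4]=2)=1; Z[5]=1
i=6: outside box; Z[6]=0
i=7: outside box; Z[7]=0
i=8: outside box; Z[8]=1 extend→box=[8,9)
i=9: outside box; Z[9]=0
i=10: outside box; Z[10]=6 extend→box=[10,16)
i=11: min(r-i=5, Z[1]=5)=5; Z[11]=6 extend→box=[11,17)
i=12: min(r-i=5, Z[1]=5)=5; Z[12]=6 extend→box=[12,18)
i=13: min(r-i=5, Z[1]=5)=5; Z[13]=7 extend→box=[13,20)
i=14: min(r-i=6, Z[1]=5)=5; Z[14]=5
i=15: min(r-i=5, Z[2]=4)=4; Z[15]=4
i=16: min(r-i=4, Z[3]=3)=3; Z[16]=3
i=17: min(r-i=3, Z[4]=2)=2; Z[17]=2
i=18: min(r-i=2, Z[5]=1)=1; Z[18]=1
i=19: min(r-i=1, Z[6]=0)=0; Z[19]=0
i=20: outside box; Z[20]=1 extend→box=[20,21)
i=21: outside box; Z[21]=0
i=22: outside box; Z[22]=6 extend→box=[22,28)
i=23: min(r-i=5, Z[1]=5)=5; Z[23]=6 extend→box=[23,29)
i=24: min(r-i=5, Z[1]=5)=5; Z[24]=8 extend→box=[24,32)
i=25: min(r-i=7, Z[1]=5)=5; Z[25]=5
i=26: min(r-i=6, Z[2]=4)=4; Z[26]=4
i=27: min(r-i=5, Z[3]=3)=3; Z[27]=3
i=28: min(r-i=4, Z[4]=2)=2; Z[28]=2
i=29: min(r-i=3, Z[5]=1)=1; Z[29]=1
i=30: min(r-i=2, Z[6]=0)=0; Z[30]=0
i=31: min(r-i=1, Z[7]=0)=0; Z[31]=0

[32, 5, 4, 3, 2, 1, 0, 0, 1, 0, 6, 6, 6, 7, 5, 4, 3, 2, 1, 0, 1, 0, 6, 6, 8, 5, 4, 3, 2, 1, 0, 0]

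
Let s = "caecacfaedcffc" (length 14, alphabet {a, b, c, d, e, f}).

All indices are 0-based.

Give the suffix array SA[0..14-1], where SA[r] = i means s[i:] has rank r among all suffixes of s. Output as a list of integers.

rank | idx | suffix
   0 |   4 | acfaedcffc
   1 |   1 | aecacfaedcffc
   2 |   7 | aedcffc
   3 |  13 | c
   4 |   3 | cacfaedcffc
   5 |   0 | caecacfaedcffc
   6 |   5 | cfaedcffc
   7 |  10 | cffc
   8 |   9 | dcffc
   9 |   2 | ecacfaedcffc
  10 |   8 | edcffc
  11 |   6 | faedcffc
  12 |  12 | fc
  13 |  11 | ffc

[4, 1, 7, 13, 3, 0, 5, 10, 9, 2, 8, 6, 12, 11]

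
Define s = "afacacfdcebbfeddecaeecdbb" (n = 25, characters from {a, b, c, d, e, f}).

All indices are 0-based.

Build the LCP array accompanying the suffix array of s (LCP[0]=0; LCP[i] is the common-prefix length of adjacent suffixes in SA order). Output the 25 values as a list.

sorted suffixes:
  #0 SA[0]=2  'acacfdcebbfeddecaeecdbb'
  #1 SA[1]=4  'acfdcebbfeddecaeecdbb'
  #2 SA[2]=18  'aeecdbb'
  #3 SA[3]=0  'afacacfdcebbfeddecaeecdbb'
  #4 SA[4]=24  'b'
  #5 SA[5]=23  'bb'
  #6 SA[6]=10  'bbfeddecaeecdbb'
  #7 SA[7]=11  'bfeddecaeecdbb'
  #8 SA[8]=3  'cacfdcebbfeddecaeecdbb'
  #9 SA[9]=17  'caeecdbb'
  #10 SA[10]=21  'cdbb'
  #11 SA[11]=8  'cebbfeddecaeecdbb'
  #12 SA[12]=5  'cfdcebbfeddecaeecdbb'
  #13 SA[13]=22  'dbb'
  #14 SA[14]=7  'dcebbfeddecaeecdbb'
  #15 SA[15]=14  'ddecaeecdbb'
  #16 SA[16]=15  'decaeecdbb'
  #17 SA[17]=9  'ebbfeddecaeecdbb'
  #18 SA[18]=16  'ecaeecdbb'
  #19 SA[19]=20  'ecdbb'
  #20 SA[20]=13  'eddecaeecdbb'
  #21 SA[21]=19  'eecdbb'
  #22 SA[22]=1  'facacfdcebbfeddecaeecdbb'
  #23 SA[23]=6  'fdcebbfeddecaeecdbb'
  #24 SA[24]=12  'feddecaeecdbb'

SA = [2, 4, 18, 0, 24, 23, 10, 11, 3, 17, 21, 8, 5, 22, 7, 14, 15, 9, 16, 20, 13, 19, 1, 6, 12]
[i] adj suffixes → lcp
  [1] 2/4 → 2 ('ac')
  [2] 4/18 → 1 ('a')
  [3] 18/0 → 1 ('a')
  [4] 0/24 → 0 ('')
  [5] 24/23 → 1 ('b')
  [6] 23/10 → 2 ('bb')
  [7] 10/11 → 1 ('b')
  [8] 11/3 → 0 ('')
  [9] 3/17 → 2 ('ca')
  [10] 17/21 → 1 ('c')
  [11] 21/8 → 1 ('c')
  [12] 8/5 → 1 ('c')
  [13] 5/22 → 0 ('')
  [14] 22/7 → 1 ('d')
  [15] 7/14 → 1 ('d')
  [16] 14/15 → 1 ('d')
  [17] 15/9 → 0 ('')
  [18] 9/16 → 1 ('e')
  [19] 16/20 → 2 ('ec')
  [20] 20/13 → 1 ('e')
  [21] 13/19 → 1 ('e')
  [22] 19/1 → 0 ('')
  [23] 1/6 → 1 ('f')
  [24] 6/12 → 1 ('f')

[0, 2, 1, 1, 0, 1, 2, 1, 0, 2, 1, 1, 1, 0, 1, 1, 1, 0, 1, 2, 1, 1, 0, 1, 1]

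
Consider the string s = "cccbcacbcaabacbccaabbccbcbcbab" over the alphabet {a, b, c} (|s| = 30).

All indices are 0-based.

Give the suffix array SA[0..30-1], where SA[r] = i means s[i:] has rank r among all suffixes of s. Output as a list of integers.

[9, 17, 28, 10, 18, 5, 12, 29, 27, 11, 19, 7, 3, 25, 23, 14, 20, 8, 16, 4, 26, 6, 2, 24, 22, 13, 15, 1, 21, 0]

rank→(start, suffix):
  0 → (9, 'aabacbccaabbccbcbcbab')
  1 → (17, 'aabbccbcbcbab')
  2 → (28, 'ab')
  3 → (10, 'abacbccaabbccbcbcbab')
  4 → (18, 'abbccbcbcbab')
  5 → (5, 'acbcaabacbccaabbccbcbcbab')
  6 → (12, 'acbccaabbccbcbcbab')
  7 → (29, 'b')
  8 → (27, 'bab')
  9 → (11, 'bacbccaabbccbcbcbab')
  10 → (19, 'bbccbcbcbab')
  11 → (7, 'bcaabacbccaabbccbcbcbab')
  12 → (3, 'bcacbcaabacbccaabbccbcbcbab')
  13 → (25, 'bcbab')
  14 → (23, 'bcbcbab')
  15 → (14, 'bccaabbccbcbcbab')
  16 → (20, 'bccbcbcbab')
  17 → (8, 'caabacbccaabbccbcbcbab')
  18 → (16, 'caabbccbcbcbab')
  19 → (4, 'cacbcaabacbccaabbccbcbcbab')
  20 → (26, 'cbab')
  21 → (6, 'cbcaabacbccaabbccbcbcbab')
  22 → (2, 'cbcacbcaabacbccaabbccbcbcbab')
  23 → (24, 'cbcbab')
  24 → (22, 'cbcbcbab')
  25 → (13, 'cbccaabbccbcbcbab')
  26 → (15, 'ccaabbccbcbcbab')
  27 → (1, 'ccbcacbcaabacbccaabbccbcbcbab')
  28 → (21, 'ccbcbcbab')
  29 → (0, 'cccbcacbcaabacbccaabbccbcbcbab')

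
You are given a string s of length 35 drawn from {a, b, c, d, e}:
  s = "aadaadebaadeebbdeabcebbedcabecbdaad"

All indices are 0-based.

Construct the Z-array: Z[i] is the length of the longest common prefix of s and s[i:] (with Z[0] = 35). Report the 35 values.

[35, 1, 0, 3, 1, 0, 0, 0, 3, 1, 0, 0, 0, 0, 0, 0, 0, 1, 0, 0, 0, 0, 0, 0, 0, 0, 1, 0, 0, 0, 0, 0, 3, 1, 0]

Z[0]=35
i=1: i≥r, start 0; Z[1]=1 scan→box=[1,2)
i=2: i≥r, start 0; Z[2]=0
i=3: i≥r, start 0; Z[3]=3 scan→box=[3,6)
i=4: min(r-i=2, Z[1]=1)=1; Z[4]=1
i=5: min(r-i=1, Z[2]=0)=0; Z[5]=0
i=6: i≥r, start 0; Z[6]=0
i=7: i≥r, start 0; Z[7]=0
i=8: i≥r, start 0; Z[8]=3 scan→box=[8,11)
i=9: min(r-i=2, Z[1]=1)=1; Z[9]=1
i=10: min(r-i=1, Z[2]=0)=0; Z[10]=0
i=11: i≥r, start 0; Z[11]=0
i=12: i≥r, start 0; Z[12]=0
i=13: i≥r, start 0; Z[13]=0
i=14: i≥r, start 0; Z[14]=0
i=15: i≥r, start 0; Z[15]=0
i=16: i≥r, start 0; Z[16]=0
i=17: i≥r, start 0; Z[17]=1 scan→box=[17,18)
i=18: i≥r, start 0; Z[18]=0
i=19: i≥r, start 0; Z[19]=0
i=20: i≥r, start 0; Z[20]=0
i=21: i≥r, start 0; Z[21]=0
i=22: i≥r, start 0; Z[22]=0
i=23: i≥r, start 0; Z[23]=0
i=24: i≥r, start 0; Z[24]=0
i=25: i≥r, start 0; Z[25]=0
i=26: i≥r, start 0; Z[26]=1 scan→box=[26,27)
i=27: i≥r, start 0; Z[27]=0
i=28: i≥r, start 0; Z[28]=0
i=29: i≥r, start 0; Z[29]=0
i=30: i≥r, start 0; Z[30]=0
i=31: i≥r, start 0; Z[31]=0
i=32: i≥r, start 0; Z[32]=3 scan→box=[32,35)
i=33: min(r-i=2, Z[1]=1)=1; Z[33]=1
i=34: min(r-i=1, Z[2]=0)=0; Z[34]=0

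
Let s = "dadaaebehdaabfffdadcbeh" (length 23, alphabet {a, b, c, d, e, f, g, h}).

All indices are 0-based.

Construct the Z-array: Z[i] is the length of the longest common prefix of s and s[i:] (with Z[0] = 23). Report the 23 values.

Z[0]=23
i=1: i≥r, start 0; Z[1]=0
i=2: i≥r, start 0; Z[2]=2 extend→box=[2,4)
i=3: min(r-i=1, Z[1]=0)=0; Z[3]=0
i=4: i≥r, start 0; Z[4]=0
i=5: i≥r, start 0; Z[5]=0
i=6: i≥r, start 0; Z[6]=0
i=7: i≥r, start 0; Z[7]=0
i=8: i≥r, start 0; Z[8]=0
i=9: i≥r, start 0; Z[9]=2 extend→box=[9,11)
i=10: min(r-i=1, Z[1]=0)=0; Z[10]=0
i=11: i≥r, start 0; Z[11]=0
i=12: i≥r, start 0; Z[12]=0
i=13: i≥r, start 0; Z[13]=0
i=14: i≥r, start 0; Z[14]=0
i=15: i≥r, start 0; Z[15]=0
i=16: i≥r, start 0; Z[16]=3 extend→box=[16,19)
i=17: min(r-i=2, Z[1]=0)=0; Z[17]=0
i=18: min(r-i=1, Z[2]=2)=1; Z[18]=1
i=19: i≥r, start 0; Z[19]=0
i=20: i≥r, start 0; Z[20]=0
i=21: i≥r, start 0; Z[21]=0
i=22: i≥r, start 0; Z[22]=0

[23, 0, 2, 0, 0, 0, 0, 0, 0, 2, 0, 0, 0, 0, 0, 0, 3, 0, 1, 0, 0, 0, 0]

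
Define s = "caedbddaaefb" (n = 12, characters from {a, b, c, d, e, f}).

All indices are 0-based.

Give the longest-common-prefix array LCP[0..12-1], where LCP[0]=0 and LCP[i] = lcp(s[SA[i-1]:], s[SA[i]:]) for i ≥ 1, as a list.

sorted suffixes:
  #0 SA[0]=7  'aaefb'
  #1 SA[1]=1  'aedbddaaefb'
  #2 SA[2]=8  'aefb'
  #3 SA[3]=11  'b'
  #4 SA[4]=4  'bddaaefb'
  #5 SA[5]=0  'caedbddaaefb'
  #6 SA[6]=6  'daaefb'
  #7 SA[7]=3  'dbddaaefb'
  #8 SA[8]=5  'ddaaefb'
  #9 SA[9]=2  'edbddaaefb'
  #10 SA[10]=9  'efb'
  #11 SA[11]=10  'fb'

SA = [7, 1, 8, 11, 4, 0, 6, 3, 5, 2, 9, 10]
i: (SA[i-1],SA[i]) lcp shared
  1: (7,1) 1 'a'
  2: (1,8) 2 'ae'
  3: (8,11) 0 ''
  4: (11,4) 1 'b'
  5: (4,0) 0 ''
  6: (0,6) 0 ''
  7: (6,3) 1 'd'
  8: (3,5) 1 'd'
  9: (5,2) 0 ''
  10: (2,9) 1 'e'
  11: (9,10) 0 ''

[0, 1, 2, 0, 1, 0, 0, 1, 1, 0, 1, 0]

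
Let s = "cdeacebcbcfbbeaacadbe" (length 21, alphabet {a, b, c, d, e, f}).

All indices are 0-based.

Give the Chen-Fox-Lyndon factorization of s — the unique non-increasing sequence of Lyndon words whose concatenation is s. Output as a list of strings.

emit factor 1: 'cde' (i=0, period=3)
emit factor 2: 'acebcbcfbbe' (i=3, period=11)
emit factor 3: 'aacadbe' (i=14, period=7)

["cde", "acebcbcfbbe", "aacadbe"]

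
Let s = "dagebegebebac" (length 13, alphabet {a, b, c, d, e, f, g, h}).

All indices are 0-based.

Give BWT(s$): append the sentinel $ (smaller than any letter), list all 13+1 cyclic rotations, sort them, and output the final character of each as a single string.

cbdeeea$bggbea

rank  rotation        last
    0  $dagebegebebac  c
    1  ac$dagebegebeb  b
    2  agebegebebac$d  d
    3  bac$dagebegebe  e
    4  bebac$dagebege  e
    5  begebebac$dage  e
    6  c$dagebegebeba  a
    7  dagebegebebac$  $
    8  ebac$dagebegeb  b
    9  ebebac$dagebeg  g
   10  ebegebebac$dag  g
   11  egebebac$dageb  b
   12  gebebac$dagebe  e
   13  gebegebebac$da  a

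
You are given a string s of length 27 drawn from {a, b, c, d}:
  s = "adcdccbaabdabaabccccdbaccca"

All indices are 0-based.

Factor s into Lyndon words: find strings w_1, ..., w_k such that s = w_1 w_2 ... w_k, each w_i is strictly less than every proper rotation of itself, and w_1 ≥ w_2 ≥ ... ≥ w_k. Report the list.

emit factor 1: 'adcdccb' (i=0, period=7)
emit factor 2: 'aabdab' (i=7, period=6)
emit factor 3: 'aabccccdbaccc' (i=13, period=13)
emit factor 4: 'a' (i=26, period=1)

["adcdccb", "aabdab", "aabccccdbaccc", "a"]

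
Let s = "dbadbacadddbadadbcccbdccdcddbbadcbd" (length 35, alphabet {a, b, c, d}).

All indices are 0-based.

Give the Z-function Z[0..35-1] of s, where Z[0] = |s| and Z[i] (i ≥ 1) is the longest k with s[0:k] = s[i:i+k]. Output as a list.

Z[0]=35
i=1: i≥r, start 0; Z[1]=0
i=2: i≥r, start 0; Z[2]=0
i=3: i≥r, start 0; Z[3]=3 scan→box=[3,6)
i=4: min(r-i=2, Z[1]=0)=0; Z[4]=0
i=5: min(r-i=1, Z[2]=0)=0; Z[5]=0
i=6: i≥r, start 0; Z[6]=0
i=7: i≥r, start 0; Z[7]=0
i=8: i≥r, start 0; Z[8]=1 scan→box=[8,9)
i=9: i≥r, start 0; Z[9]=1 scan→box=[9,10)
i=10: i≥r, start 0; Z[10]=4 scan→box=[10,14)
i=11: min(r-i=3, Z[1]=0)=0; Z[11]=0
i=12: min(r-i=2, Z[2]=0)=0; Z[12]=0
i=13: min(r-i=1, Z[3]=3)=1; Z[13]=1
i=14: i≥r, start 0; Z[14]=0
i=15: i≥r, start 0; Z[15]=2 scan→box=[15,17)
i=16: min(r-i=1, Z[1]=0)=0; Z[16]=0
i=17: i≥r, start 0; Z[17]=0
i=18: i≥r, start 0; Z[18]=0
i=19: i≥r, start 0; Z[19]=0
i=20: i≥r, start 0; Z[20]=0
i=21: i≥r, start 0; Z[21]=1 scan→box=[21,22)
i=22: i≥r, start 0; Z[22]=0
i=23: i≥r, start 0; Z[23]=0
i=24: i≥r, start 0; Z[24]=1 scan→box=[24,25)
i=25: i≥r, start 0; Z[25]=0
i=26: i≥r, start 0; Z[26]=1 scan→box=[26,27)
i=27: i≥r, start 0; Z[27]=2 scan→box=[27,29)
i=28: min(r-i=1, Z[1]=0)=0; Z[28]=0
i=29: i≥r, start 0; Z[29]=0
i=30: i≥r, start 0; Z[30]=0
i=31: i≥r, start 0; Z[31]=1 scan→box=[31,32)
i=32: i≥r, start 0; Z[32]=0
i=33: i≥r, start 0; Z[33]=0
i=34: i≥r, start 0; Z[34]=1 scan→box=[34,35)

[35, 0, 0, 3, 0, 0, 0, 0, 1, 1, 4, 0, 0, 1, 0, 2, 0, 0, 0, 0, 0, 1, 0, 0, 1, 0, 1, 2, 0, 0, 0, 1, 0, 0, 1]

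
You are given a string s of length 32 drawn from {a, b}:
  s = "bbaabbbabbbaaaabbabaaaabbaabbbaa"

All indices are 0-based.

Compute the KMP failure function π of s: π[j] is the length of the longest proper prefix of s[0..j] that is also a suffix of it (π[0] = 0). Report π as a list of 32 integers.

[0, 1, 0, 0, 1, 2, 2, 3, 1, 2, 2, 3, 4, 0, 0, 1, 2, 3, 1, 0, 0, 0, 0, 1, 2, 3, 4, 5, 6, 7, 8, 4]

π[0] = 0
j=1 s[j]='b': π[1]=1 (border 'b')
j=2 s[j]='a': k: 1→0; π[2]=0 (border '')
j=3 s[j]='a': π[3]=0 (border '')
j=4 s[j]='b': π[4]=1 (border 'b')
j=5 s[j]='b': π[5]=2 (border 'bb')
j=6 s[j]='b': k: 2→1; π[6]=2 (border 'bb')
j=7 s[j]='a': π[7]=3 (border 'bba')
j=8 s[j]='b': k: 3→0; π[8]=1 (border 'b')
j=9 s[j]='b': π[9]=2 (border 'bb')
j=10 s[j]='b': k: 2→1; π[10]=2 (border 'bb')
j=11 s[j]='a': π[11]=3 (border 'bba')
j=12 s[j]='a': π[12]=4 (border 'bbaa')
j=13 s[j]='a': k: 4→0; π[13]=0 (border '')
j=14 s[j]='a': π[14]=0 (border '')
j=15 s[j]='b': π[15]=1 (border 'b')
j=16 s[j]='b': π[16]=2 (border 'bb')
j=17 s[j]='a': π[17]=3 (border 'bba')
j=18 s[j]='b': k: 3→0; π[18]=1 (border 'b')
j=19 s[j]='a': k: 1→0; π[19]=0 (border '')
j=20 s[j]='a': π[20]=0 (border '')
j=21 s[j]='a': π[21]=0 (border '')
j=22 s[j]='a': π[22]=0 (border '')
j=23 s[j]='b': π[23]=1 (border 'b')
j=24 s[j]='b': π[24]=2 (border 'bb')
j=25 s[j]='a': π[25]=3 (border 'bba')
j=26 s[j]='a': π[26]=4 (border 'bbaa')
j=27 s[j]='b': π[27]=5 (border 'bbaab')
j=28 s[j]='b': π[28]=6 (border 'bbaabb')
j=29 s[j]='b': π[29]=7 (border 'bbaabbb')
j=30 s[j]='a': π[30]=8 (border 'bbaabbba')
j=31 s[j]='a': k: 8→3; π[31]=4 (border 'bbaa')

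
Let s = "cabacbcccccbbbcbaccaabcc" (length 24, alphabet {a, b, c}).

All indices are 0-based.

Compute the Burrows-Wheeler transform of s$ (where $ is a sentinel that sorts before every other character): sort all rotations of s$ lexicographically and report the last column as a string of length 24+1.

rank  rotation                   last
    0  $cabacbcccccbbbcbaccaabcc  c
    1  aabcc$cabacbcccccbbbcbacc  c
    2  abacbcccccbbbcbaccaabcc$c  c
    3  abcc$cabacbcccccbbbcbacca  a
    4  acbcccccbbbcbaccaabcc$cab  b
    5  accaabcc$cabacbcccccbbbcb  b
    6  bacbcccccbbbcbaccaabcc$ca  a
    7  baccaabcc$cabacbcccccbbbc  c
    8  bbbcbaccaabcc$cabacbccccc  c
    9  bbcbaccaabcc$cabacbcccccb  b
   10  bcbaccaabcc$cabacbcccccbb  b
   11  bcc$cabacbcccccbbbcbaccaa  a
   12  bcccccbbbcbaccaabcc$cabac  c
   13  c$cabacbcccccbbbcbaccaabc  c
   14  caabcc$cabacbcccccbbbcbac  c
   15  cabacbcccccbbbcbaccaabcc$  $
   16  cbaccaabcc$cabacbcccccbbb  b
   17  cbbbcbaccaabcc$cabacbcccc  c
   18  cbcccccbbbcbaccaabcc$caba  a
   19  cc$cabacbcccccbbbcbaccaab  b
   20  ccaabcc$cabacbcccccbbbcba  a
   21  ccbbbcbaccaabcc$cabacbccc  c
   22  cccbbbcbaccaabcc$cabacbcc  c
   23  ccccbbbcbaccaabcc$cabacbc  c
   24  cccccbbbcbaccaabcc$cabacb  b

cccabbaccbbaccc$bcabacccb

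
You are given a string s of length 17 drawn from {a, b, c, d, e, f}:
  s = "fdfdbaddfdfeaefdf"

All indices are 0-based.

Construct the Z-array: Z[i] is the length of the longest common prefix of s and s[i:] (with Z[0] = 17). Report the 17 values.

[17, 0, 2, 0, 0, 0, 0, 0, 3, 0, 1, 0, 0, 0, 3, 0, 1]

Z[0]=17
i=1: outside box; Z[1]=0
i=2: outside box; Z[2]=2 grow→box=[2,4)
i=3: min(r-i=1, Z[1]=0)=0; Z[3]=0
i=4: outside box; Z[4]=0
i=5: outside box; Z[5]=0
i=6: outside box; Z[6]=0
i=7: outside box; Z[7]=0
i=8: outside box; Z[8]=3 grow→box=[8,11)
i=9: min(r-i=2, Z[1]=0)=0; Z[9]=0
i=10: min(r-i=1, Z[2]=2)=1; Z[10]=1
i=11: outside box; Z[11]=0
i=12: outside box; Z[12]=0
i=13: outside box; Z[13]=0
i=14: outside box; Z[14]=3 grow→box=[14,17)
i=15: min(r-i=2, Z[1]=0)=0; Z[15]=0
i=16: min(r-i=1, Z[2]=2)=1; Z[16]=1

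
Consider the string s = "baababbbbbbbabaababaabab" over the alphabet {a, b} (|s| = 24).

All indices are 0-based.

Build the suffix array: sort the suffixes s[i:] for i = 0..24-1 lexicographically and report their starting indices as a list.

[19, 14, 1, 22, 17, 12, 20, 15, 2, 4, 23, 18, 13, 0, 21, 16, 11, 3, 10, 9, 8, 7, 6, 5]

rank | idx | suffix
   0 |  19 | aabab
   1 |  14 | aababaabab
   2 |   1 | aababbbbbbbabaababaabab
   3 |  22 | ab
   4 |  17 | abaabab
   5 |  12 | abaababaabab
   6 |  20 | abab
   7 |  15 | ababaabab
   8 |   2 | ababbbbbbbabaababaabab
   9 |   4 | abbbbbbbabaababaabab
  10 |  23 | b
  11 |  18 | baabab
  12 |  13 | baababaabab
  13 |   0 | baababbbbbbbabaababaabab
  14 |  21 | bab
  15 |  16 | babaabab
  16 |  11 | babaababaabab
  17 |   3 | babbbbbbbabaababaabab
  18 |  10 | bbabaababaabab
  19 |   9 | bbbabaababaabab
  20 |   8 | bbbbabaababaabab
  21 |   7 | bbbbbabaababaabab
  22 |   6 | bbbbbbabaababaabab
  23 |   5 | bbbbbbbabaababaabab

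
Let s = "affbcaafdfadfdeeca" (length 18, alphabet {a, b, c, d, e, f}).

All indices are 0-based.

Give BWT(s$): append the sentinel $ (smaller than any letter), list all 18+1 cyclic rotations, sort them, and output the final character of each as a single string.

accfa$febffaeddfdaa

rank  rotation             last
    0  $affbcaafdfadfdeeca  a
    1  a$affbcaafdfadfdeec  c
    2  aafdfadfdeeca$affbc  c
    3  adfdeeca$affbcaafdf  f
    4  afdfadfdeeca$affbca  a
    5  affbcaafdfadfdeeca$  $
    6  bcaafdfadfdeeca$aff  f
    7  ca$affbcaafdfadfdee  e
    8  caafdfadfdeeca$affb  b
    9  deeca$affbcaafdfadf  f
   10  dfadfdeeca$affbcaaf  f
   11  dfdeeca$affbcaafdfa  a
   12  eca$affbcaafdfadfde  e
   13  eeca$affbcaafdfadfd  d
   14  fadfdeeca$affbcaafd  d
   15  fbcaafdfadfdeeca$af  f
   16  fdeeca$affbcaafdfad  d
   17  fdfadfdeeca$affbcaa  a
   18  ffbcaafdfadfdeeca$a  a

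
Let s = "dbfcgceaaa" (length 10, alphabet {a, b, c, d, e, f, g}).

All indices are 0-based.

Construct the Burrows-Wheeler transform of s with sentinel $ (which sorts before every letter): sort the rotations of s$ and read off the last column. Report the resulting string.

aaaedgf$cbc

rank  rotation     last
    0  $dbfcgceaaa  a
    1  a$dbfcgceaa  a
    2  aa$dbfcgcea  a
    3  aaa$dbfcgce  e
    4  bfcgceaaa$d  d
    5  ceaaa$dbfcg  g
    6  cgceaaa$dbf  f
    7  dbfcgceaaa$  $
    8  eaaa$dbfcgc  c
    9  fcgceaaa$db  b
   10  gceaaa$dbfc  c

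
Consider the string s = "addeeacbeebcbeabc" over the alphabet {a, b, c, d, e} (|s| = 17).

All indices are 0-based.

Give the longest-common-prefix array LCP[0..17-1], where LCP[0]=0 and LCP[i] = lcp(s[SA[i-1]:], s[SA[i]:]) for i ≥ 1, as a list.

[0, 1, 1, 0, 2, 1, 2, 0, 1, 3, 0, 1, 0, 2, 1, 1, 2]

rank | idx | suffix
   0 |  14 | abc
   1 |   5 | acbeebcbeabc
   2 |   0 | addeeacbeebcbeabc
   3 |  15 | bc
   4 |  10 | bcbeabc
   5 |  12 | beabc
   6 |   7 | beebcbeabc
   7 |  16 | c
   8 |  11 | cbeabc
   9 |   6 | cbeebcbeabc
  10 |   1 | ddeeacbeebcbeabc
  11 |   2 | deeacbeebcbeabc
  12 |  13 | eabc
  13 |   4 | eacbeebcbeabc
  14 |   9 | ebcbeabc
  15 |   3 | eeacbeebcbeabc
  16 |   8 | eebcbeabc

SA = [14, 5, 0, 15, 10, 12, 7, 16, 11, 6, 1, 2, 13, 4, 9, 3, 8]
[i] adj suffixes → lcp
  [1] 14/5 → 1 ('a')
  [2] 5/0 → 1 ('a')
  [3] 0/15 → 0 ('')
  [4] 15/10 → 2 ('bc')
  [5] 10/12 → 1 ('b')
  [6] 12/7 → 2 ('be')
  [7] 7/16 → 0 ('')
  [8] 16/11 → 1 ('c')
  [9] 11/6 → 3 ('cbe')
  [10] 6/1 → 0 ('')
  [11] 1/2 → 1 ('d')
  [12] 2/13 → 0 ('')
  [13] 13/4 → 2 ('ea')
  [14] 4/9 → 1 ('e')
  [15] 9/3 → 1 ('e')
  [16] 3/8 → 2 ('ee')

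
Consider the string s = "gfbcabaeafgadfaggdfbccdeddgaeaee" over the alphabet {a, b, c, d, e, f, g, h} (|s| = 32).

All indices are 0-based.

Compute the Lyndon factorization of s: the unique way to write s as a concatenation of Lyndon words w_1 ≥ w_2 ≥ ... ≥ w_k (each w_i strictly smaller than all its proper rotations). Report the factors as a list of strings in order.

["g", "f", "bc", "abaeafgadfaggdfbccdeddgaeaee"]

emit factor 1: 'g' (i=0, period=1)
emit factor 2: 'f' (i=1, period=1)
emit factor 3: 'bc' (i=2, period=2)
emit factor 4: 'abaeafgadfaggdfbccdeddgaeaee' (i=4, period=28)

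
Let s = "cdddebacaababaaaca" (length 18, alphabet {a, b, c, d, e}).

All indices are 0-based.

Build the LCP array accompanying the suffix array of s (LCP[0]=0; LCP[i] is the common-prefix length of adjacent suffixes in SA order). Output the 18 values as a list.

sorted suffixes:
  #0 SA[0]=17  'a'
  #1 SA[1]=13  'aaaca'
  #2 SA[2]=8  'aababaaaca'
  #3 SA[3]=14  'aaca'
  #4 SA[4]=11  'abaaaca'
  #5 SA[5]=9  'ababaaaca'
  #6 SA[6]=15  'aca'
  #7 SA[7]=6  'acaababaaaca'
  #8 SA[8]=12  'baaaca'
  #9 SA[9]=10  'babaaaca'
  #10 SA[10]=5  'bacaababaaaca'
  #11 SA[11]=16  'ca'
  #12 SA[12]=7  'caababaaaca'
  #13 SA[13]=0  'cdddebacaababaaaca'
  #14 SA[14]=1  'dddebacaababaaaca'
  #15 SA[15]=2  'ddebacaababaaaca'
  #16 SA[16]=3  'debacaababaaaca'
  #17 SA[17]=4  'ebacaababaaaca'

SA = [17, 13, 8, 14, 11, 9, 15, 6, 12, 10, 5, 16, 7, 0, 1, 2, 3, 4]
[i] adj suffixes → lcp
  [1] 17/13 → 1 ('a')
  [2] 13/8 → 2 ('aa')
  [3] 8/14 → 2 ('aa')
  [4] 14/11 → 1 ('a')
  [5] 11/9 → 3 ('aba')
  [6] 9/15 → 1 ('a')
  [7] 15/6 → 3 ('aca')
  [8] 6/12 → 0 ('')
  [9] 12/10 → 2 ('ba')
  [10] 10/5 → 2 ('ba')
  [11] 5/16 → 0 ('')
  [12] 16/7 → 2 ('ca')
  [13] 7/0 → 1 ('c')
  [14] 0/1 → 0 ('')
  [15] 1/2 → 2 ('dd')
  [16] 2/3 → 1 ('d')
  [17] 3/4 → 0 ('')

[0, 1, 2, 2, 1, 3, 1, 3, 0, 2, 2, 0, 2, 1, 0, 2, 1, 0]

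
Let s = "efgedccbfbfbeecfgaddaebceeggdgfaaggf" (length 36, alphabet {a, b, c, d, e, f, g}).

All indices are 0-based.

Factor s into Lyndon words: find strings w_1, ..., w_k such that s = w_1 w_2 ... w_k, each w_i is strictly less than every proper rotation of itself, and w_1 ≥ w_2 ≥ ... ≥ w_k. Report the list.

["efg", "e", "d", "c", "c", "bf", "bf", "beecfg", "addaebceeggdgf", "aaggf"]

emit factor 1: 'efg' (i=0, period=3)
emit factor 2: 'e' (i=3, period=1)
emit factor 3: 'd' (i=4, period=1)
emit factor 4: 'c' (i=5, period=1)
emit factor 5: 'c' (i=6, period=1)
emit factor 6: 'bf' (i=7, period=2)
emit factor 7: 'bf' (i=9, period=2)
emit factor 8: 'beecfg' (i=11, period=6)
emit factor 9: 'addaebceeggdgf' (i=17, period=14)
emit factor 10: 'aaggf' (i=31, period=5)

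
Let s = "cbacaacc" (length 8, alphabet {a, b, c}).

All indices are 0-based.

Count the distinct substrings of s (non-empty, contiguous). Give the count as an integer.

rank | idx | suffix
   0 |   4 | aacc
   1 |   2 | acaacc
   2 |   5 | acc
   3 |   1 | bacaacc
   4 |   7 | c
   5 |   3 | caacc
   6 |   0 | cbacaacc
   7 |   6 | cc

SA = [4, 2, 5, 1, 7, 3, 0, 6]
i: (SA[i-1],SA[i]) lcp shared
  1: (4,2) 1 'a'
  2: (2,5) 2 'ac'
  3: (5,1) 0 ''
  4: (1,7) 0 ''
  5: (7,3) 1 'c'
  6: (3,0) 1 'c'
  7: (0,6) 1 'c'

n(n+1)/2 = 8·9/2 = 36
Σ LCP = 0 + 1 + 2 + 0 + 0 + 1 + 1 + 1 = 6
distinct = 36 − 6 = 30

30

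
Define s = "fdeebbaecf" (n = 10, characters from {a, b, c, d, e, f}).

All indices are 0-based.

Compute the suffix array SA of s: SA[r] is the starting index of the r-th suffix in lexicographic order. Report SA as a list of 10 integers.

[6, 5, 4, 8, 1, 3, 7, 2, 9, 0]

sorted suffixes:
  #0 SA[0]=6  'aecf'
  #1 SA[1]=5  'baecf'
  #2 SA[2]=4  'bbaecf'
  #3 SA[3]=8  'cf'
  #4 SA[4]=1  'deebbaecf'
  #5 SA[5]=3  'ebbaecf'
  #6 SA[6]=7  'ecf'
  #7 SA[7]=2  'eebbaecf'
  #8 SA[8]=9  'f'
  #9 SA[9]=0  'fdeebbaecf'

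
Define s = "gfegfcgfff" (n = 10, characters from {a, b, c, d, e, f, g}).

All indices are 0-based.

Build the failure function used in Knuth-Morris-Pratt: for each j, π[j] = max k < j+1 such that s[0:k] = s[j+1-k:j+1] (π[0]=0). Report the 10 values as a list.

π[0] = 0
j=1 s[j]='f': π[1]=0 (border '')
j=2 s[j]='e': π[2]=0 (border '')
j=3 s[j]='g': π[3]=1 (border 'g')
j=4 s[j]='f': π[4]=2 (border 'gf')
j=5 s[j]='c': k: 2→0; π[5]=0 (border '')
j=6 s[j]='g': π[6]=1 (border 'g')
j=7 s[j]='f': π[7]=2 (border 'gf')
j=8 s[j]='f': k: 2→0; π[8]=0 (border '')
j=9 s[j]='f': π[9]=0 (border '')

[0, 0, 0, 1, 2, 0, 1, 2, 0, 0]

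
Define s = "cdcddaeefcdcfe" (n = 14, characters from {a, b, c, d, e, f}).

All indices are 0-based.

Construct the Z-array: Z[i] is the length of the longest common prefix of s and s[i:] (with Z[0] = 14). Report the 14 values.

Z[0]=14
i=1: fresh scan; Z[1]=0
i=2: fresh scan; Z[2]=2 grow→box=[2,4)
i=3: min(r-i=1, Z[1]=0)=0; Z[3]=0
i=4: fresh scan; Z[4]=0
i=5: fresh scan; Z[5]=0
i=6: fresh scan; Z[6]=0
i=7: fresh scan; Z[7]=0
i=8: fresh scan; Z[8]=0
i=9: fresh scan; Z[9]=3 grow→box=[9,12)
i=10: min(r-i=2, Z[1]=0)=0; Z[10]=0
i=11: min(r-i=1, Z[2]=2)=1; Z[11]=1
i=12: fresh scan; Z[12]=0
i=13: fresh scan; Z[13]=0

[14, 0, 2, 0, 0, 0, 0, 0, 0, 3, 0, 1, 0, 0]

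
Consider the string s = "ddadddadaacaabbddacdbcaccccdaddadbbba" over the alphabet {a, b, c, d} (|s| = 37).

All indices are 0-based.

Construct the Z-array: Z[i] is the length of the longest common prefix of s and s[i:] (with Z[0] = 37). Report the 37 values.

[37, 1, 0, 2, 4, 1, 0, 1, 0, 0, 0, 0, 0, 0, 0, 3, 1, 0, 0, 1, 0, 0, 0, 0, 0, 0, 0, 1, 0, 4, 1, 0, 1, 0, 0, 0, 0]

Z[0]=37
i=1: i≥r, start 0; Z[1]=1 grow→box=[1,2)
i=2: i≥r, start 0; Z[2]=0
i=3: i≥r, start 0; Z[3]=2 grow→box=[3,5)
i=4: min(r-i=1, Z[1]=1)=1; Z[4]=4 grow→box=[4,8)
i=5: min(r-i=3, Z[1]=1)=1; Z[5]=1
i=6: min(r-i=2, Z[2]=0)=0; Z[6]=0
i=7: min(r-i=1, Z[3]=2)=1; Z[7]=1
i=8: i≥r, start 0; Z[8]=0
i=9: i≥r, start 0; Z[9]=0
i=10: i≥r, start 0; Z[10]=0
i=11: i≥r, start 0; Z[11]=0
i=12: i≥r, start 0; Z[12]=0
i=13: i≥r, start 0; Z[13]=0
i=14: i≥r, start 0; Z[14]=0
i=15: i≥r, start 0; Z[15]=3 grow→box=[15,18)
i=16: min(r-i=2, Z[1]=1)=1; Z[16]=1
i=17: min(r-i=1, Z[2]=0)=0; Z[17]=0
i=18: i≥r, start 0; Z[18]=0
i=19: i≥r, start 0; Z[19]=1 grow→box=[19,20)
i=20: i≥r, start 0; Z[20]=0
i=21: i≥r, start 0; Z[21]=0
i=22: i≥r, start 0; Z[22]=0
i=23: i≥r, start 0; Z[23]=0
i=24: i≥r, start 0; Z[24]=0
i=25: i≥r, start 0; Z[25]=0
i=26: i≥r, start 0; Z[26]=0
i=27: i≥r, start 0; Z[27]=1 grow→box=[27,28)
i=28: i≥r, start 0; Z[28]=0
i=29: i≥r, start 0; Z[29]=4 grow→box=[29,33)
i=30: min(r-i=3, Z[1]=1)=1; Z[30]=1
i=31: min(r-i=2, Z[2]=0)=0; Z[31]=0
i=32: min(r-i=1, Z[3]=2)=1; Z[32]=1
i=33: i≥r, start 0; Z[33]=0
i=34: i≥r, start 0; Z[34]=0
i=35: i≥r, start 0; Z[35]=0
i=36: i≥r, start 0; Z[36]=0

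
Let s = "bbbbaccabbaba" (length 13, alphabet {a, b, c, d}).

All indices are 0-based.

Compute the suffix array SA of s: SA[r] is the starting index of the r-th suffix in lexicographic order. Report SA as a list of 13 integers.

sorted suffixes:
  #0 SA[0]=12  'a'
  #1 SA[1]=10  'aba'
  #2 SA[2]=7  'abbaba'
  #3 SA[3]=4  'accabbaba'
  #4 SA[4]=11  'ba'
  #5 SA[5]=9  'baba'
  #6 SA[6]=3  'baccabbaba'
  #7 SA[7]=8  'bbaba'
  #8 SA[8]=2  'bbaccabbaba'
  #9 SA[9]=1  'bbbaccabbaba'
  #10 SA[10]=0  'bbbbaccabbaba'
  #11 SA[11]=6  'cabbaba'
  #12 SA[12]=5  'ccabbaba'

[12, 10, 7, 4, 11, 9, 3, 8, 2, 1, 0, 6, 5]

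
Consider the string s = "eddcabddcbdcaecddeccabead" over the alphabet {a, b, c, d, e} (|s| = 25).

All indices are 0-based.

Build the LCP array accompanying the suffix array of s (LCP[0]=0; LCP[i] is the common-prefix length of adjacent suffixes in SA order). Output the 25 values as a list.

sorted suffixes:
  #0 SA[0]=4  'abddcbdcaecddeccabead'
  #1 SA[1]=20  'abead'
  #2 SA[2]=23  'ad'
  #3 SA[3]=12  'aecddeccabead'
  #4 SA[4]=9  'bdcaecddeccabead'
  #5 SA[5]=5  'bddcbdcaecddeccabead'
  #6 SA[6]=21  'bead'
  #7 SA[7]=3  'cabddcbdcaecddeccabead'
  #8 SA[8]=19  'cabead'
  #9 SA[9]=11  'caecddeccabead'
  #10 SA[10]=8  'cbdcaecddeccabead'
  #11 SA[11]=18  'ccabead'
  #12 SA[12]=14  'cddeccabead'
  #13 SA[13]=24  'd'
  #14 SA[14]=2  'dcabddcbdcaecddeccabead'
  #15 SA[15]=10  'dcaecddeccabead'
  #16 SA[16]=7  'dcbdcaecddeccabead'
  #17 SA[17]=1  'ddcabddcbdcaecddeccabead'
  #18 SA[18]=6  'ddcbdcaecddeccabead'
  #19 SA[19]=15  'ddeccabead'
  #20 SA[20]=16  'deccabead'
  #21 SA[21]=22  'ead'
  #22 SA[22]=17  'eccabead'
  #23 SA[23]=13  'ecddeccabead'
  #24 SA[24]=0  'eddcabddcbdcaecddeccabead'

SA = [4, 20, 23, 12, 9, 5, 21, 3, 19, 11, 8, 18, 14, 24, 2, 10, 7, 1, 6, 15, 16, 22, 17, 13, 0]
i: (SA[i-1],SA[i]) lcp shared
  1: (4,20) 2 'ab'
  2: (20,23) 1 'a'
  3: (23,12) 1 'a'
  4: (12,9) 0 ''
  5: (9,5) 2 'bd'
  6: (5,21) 1 'b'
  7: (21,3) 0 ''
  8: (3,19) 3 'cab'
  9: (19,11) 2 'ca'
  10: (11,8) 1 'c'
  11: (8,18) 1 'c'
  12: (18,14) 1 'c'
  13: (14,24) 0 ''
  14: (24,2) 1 'd'
  15: (2,10) 3 'dca'
  16: (10,7) 2 'dc'
  17: (7,1) 1 'd'
  18: (1,6) 3 'ddc'
  19: (6,15) 2 'dd'
  20: (15,16) 1 'd'
  21: (16,22) 0 ''
  22: (22,17) 1 'e'
  23: (17,13) 2 'ec'
  24: (13,0) 1 'e'

[0, 2, 1, 1, 0, 2, 1, 0, 3, 2, 1, 1, 1, 0, 1, 3, 2, 1, 3, 2, 1, 0, 1, 2, 1]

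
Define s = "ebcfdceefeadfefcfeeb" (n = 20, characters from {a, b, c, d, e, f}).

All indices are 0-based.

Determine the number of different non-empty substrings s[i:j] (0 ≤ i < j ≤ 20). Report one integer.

rank→(start, suffix):
  0 → (10, 'adfefcfeeb')
  1 → (19, 'b')
  2 → (1, 'bcfdceefeadfefcfeeb')
  3 → (5, 'ceefeadfefcfeeb')
  4 → (2, 'cfdceefeadfefcfeeb')
  5 → (15, 'cfeeb')
  6 → (4, 'dceefeadfefcfeeb')
  7 → (11, 'dfefcfeeb')
  8 → (9, 'eadfefcfeeb')
  9 → (18, 'eb')
  10 → (0, 'ebcfdceefeadfefcfeeb')
  11 → (17, 'eeb')
  12 → (6, 'eefeadfefcfeeb')
  13 → (13, 'efcfeeb')
  14 → (7, 'efeadfefcfeeb')
  15 → (14, 'fcfeeb')
  16 → (3, 'fdceefeadfefcfeeb')
  17 → (8, 'feadfefcfeeb')
  18 → (16, 'feeb')
  19 → (12, 'fefcfeeb')

SA = [10, 19, 1, 5, 2, 15, 4, 11, 9, 18, 0, 17, 6, 13, 7, 14, 3, 8, 16, 12]
rank  pair      lcp
   1  s[10:],s[19:]  0  ''
   2  s[19:],s[1:]  1  'b'
   3  s[1:],s[5:]  0  ''
   4  s[5:],s[2:]  1  'c'
   5  s[2:],s[15:]  2  'cf'
   6  s[15:],s[4:]  0  ''
   7  s[4:],s[11:]  1  'd'
   8  s[11:],s[9:]  0  ''
   9  s[9:],s[18:]  1  'e'
  10  s[18:],s[0:]  2  'eb'
  11  s[0:],s[17:]  1  'e'
  12  s[17:],s[6:]  2  'ee'
  13  s[6:],s[13:]  1  'e'
  14  s[13:],s[7:]  2  'ef'
  15  s[7:],s[14:]  0  ''
  16  s[14:],s[3:]  1  'f'
  17  s[3:],s[8:]  1  'f'
  18  s[8:],s[16:]  2  'fe'
  19  s[16:],s[12:]  2  'fe'

n(n+1)/2 = 20·21/2 = 210
Σ LCP = 0 + 0 + 1 + 0 + 1 + 2 + 0 + 1 + 0 + 1 + 2 + 1 + 2 + 1 + 2 + 0 + 1 + 1 + 2 + 2 = 20
distinct = 210 − 20 = 190

190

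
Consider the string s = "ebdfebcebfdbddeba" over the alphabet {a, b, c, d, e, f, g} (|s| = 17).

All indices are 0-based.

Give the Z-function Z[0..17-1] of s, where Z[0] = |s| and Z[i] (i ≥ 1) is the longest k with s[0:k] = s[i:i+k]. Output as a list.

[17, 0, 0, 0, 2, 0, 0, 2, 0, 0, 0, 0, 0, 0, 2, 0, 0]

Z[0]=17
i=1: outside box; Z[1]=0
i=2: outside box; Z[2]=0
i=3: outside box; Z[3]=0
i=4: outside box; Z[4]=2 grow→box=[4,6)
i=5: min(r-i=1, Z[1]=0)=0; Z[5]=0
i=6: outside box; Z[6]=0
i=7: outside box; Z[7]=2 grow→box=[7,9)
i=8: min(r-i=1, Z[1]=0)=0; Z[8]=0
i=9: outside box; Z[9]=0
i=10: outside box; Z[10]=0
i=11: outside box; Z[11]=0
i=12: outside box; Z[12]=0
i=13: outside box; Z[13]=0
i=14: outside box; Z[14]=2 grow→box=[14,16)
i=15: min(r-i=1, Z[1]=0)=0; Z[15]=0
i=16: outside box; Z[16]=0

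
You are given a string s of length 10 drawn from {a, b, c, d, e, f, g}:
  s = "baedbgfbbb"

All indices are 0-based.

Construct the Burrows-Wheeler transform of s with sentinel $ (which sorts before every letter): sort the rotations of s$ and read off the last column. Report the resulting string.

bbb$bfdeagb

rank  rotation     last
    0  $baedbgfbbb  b
    1  aedbgfbbb$b  b
    2  b$baedbgfbb  b
    3  baedbgfbbb$  $
    4  bb$baedbgfb  b
    5  bbb$baedbgf  f
    6  bgfbbb$baed  d
    7  dbgfbbb$bae  e
    8  edbgfbbb$ba  a
    9  fbbb$baedbg  g
   10  gfbbb$baedb  b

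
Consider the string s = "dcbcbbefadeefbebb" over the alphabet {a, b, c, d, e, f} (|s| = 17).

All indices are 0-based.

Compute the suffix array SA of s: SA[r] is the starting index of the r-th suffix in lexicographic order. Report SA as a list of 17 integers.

[8, 16, 15, 4, 2, 13, 5, 3, 1, 0, 9, 14, 10, 6, 11, 7, 12]

rank | idx | suffix
   0 |   8 | adeefbebb
   1 |  16 | b
   2 |  15 | bb
   3 |   4 | bbefadeefbebb
   4 |   2 | bcbbefadeefbebb
   5 |  13 | bebb
   6 |   5 | befadeefbebb
   7 |   3 | cbbefadeefbebb
   8 |   1 | cbcbbefadeefbebb
   9 |   0 | dcbcbbefadeefbebb
  10 |   9 | deefbebb
  11 |  14 | ebb
  12 |  10 | eefbebb
  13 |   6 | efadeefbebb
  14 |  11 | efbebb
  15 |   7 | fadeefbebb
  16 |  12 | fbebb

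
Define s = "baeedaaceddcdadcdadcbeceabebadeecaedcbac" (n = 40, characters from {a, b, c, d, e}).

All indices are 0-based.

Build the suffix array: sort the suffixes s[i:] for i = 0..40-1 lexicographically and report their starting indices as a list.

sorted suffixes:
  #0 SA[0]=5  'aaceddcdadcdadcbeceabebadeecaedcbac'
  #1 SA[1]=24  'abebadeecaedcbac'
  #2 SA[2]=38  'ac'
  #3 SA[3]=6  'aceddcdadcdadcbeceabebadeecaedcbac'
  #4 SA[4]=17  'adcbeceabebadeecaedcbac'
  #5 SA[5]=13  'adcdadcbeceabebadeecaedcbac'
  #6 SA[6]=28  'adeecaedcbac'
  #7 SA[7]=33  'aedcbac'
  #8 SA[8]=1  'aeedaaceddcdadcdadcbeceabebadeecaedcbac'
  #9 SA[9]=37  'bac'
  #10 SA[10]=27  'badeecaedcbac'
  #11 SA[11]=0  'baeedaaceddcdadcdadcbeceabebadeecaedcbac'
  #12 SA[12]=25  'bebadeecaedcbac'
  #13 SA[13]=20  'beceabebadeecaedcbac'
  #14 SA[14]=39  'c'
  #15 SA[15]=32  'caedcbac'
  #16 SA[16]=36  'cbac'
  #17 SA[17]=19  'cbeceabebadeecaedcbac'
  #18 SA[18]=15  'cdadcbeceabebadeecaedcbac'
  #19 SA[19]=11  'cdadcdadcbeceabebadeecaedcbac'
  #20 SA[20]=22  'ceabebadeecaedcbac'
  #21 SA[21]=7  'ceddcdadcdadcbeceabebadeecaedcbac'
  #22 SA[22]=4  'daaceddcdadcdadcbeceabebadeecaedcbac'
  #23 SA[23]=16  'dadcbeceabebadeecaedcbac'
  #24 SA[24]=12  'dadcdadcbeceabebadeecaedcbac'
  #25 SA[25]=35  'dcbac'
  #26 SA[26]=18  'dcbeceabebadeecaedcbac'
  #27 SA[27]=14  'dcdadcbeceabebadeecaedcbac'
  #28 SA[28]=10  'dcdadcdadcbeceabebadeecaedcbac'
  #29 SA[29]=9  'ddcdadcdadcbeceabebadeecaedcbac'
  #30 SA[30]=29  'deecaedcbac'
  #31 SA[31]=23  'eabebadeecaedcbac'
  #32 SA[32]=26  'ebadeecaedcbac'
  #33 SA[33]=31  'ecaedcbac'
  #34 SA[34]=21  'eceabebadeecaedcbac'
  #35 SA[35]=3  'edaaceddcdadcdadcbeceabebadeecaedcbac'
  #36 SA[36]=34  'edcbac'
  #37 SA[37]=8  'eddcdadcdadcbeceabebadeecaedcbac'
  #38 SA[38]=30  'eecaedcbac'
  #39 SA[39]=2  'eedaaceddcdadcdadcbeceabebadeecaedcbac'

[5, 24, 38, 6, 17, 13, 28, 33, 1, 37, 27, 0, 25, 20, 39, 32, 36, 19, 15, 11, 22, 7, 4, 16, 12, 35, 18, 14, 10, 9, 29, 23, 26, 31, 21, 3, 34, 8, 30, 2]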